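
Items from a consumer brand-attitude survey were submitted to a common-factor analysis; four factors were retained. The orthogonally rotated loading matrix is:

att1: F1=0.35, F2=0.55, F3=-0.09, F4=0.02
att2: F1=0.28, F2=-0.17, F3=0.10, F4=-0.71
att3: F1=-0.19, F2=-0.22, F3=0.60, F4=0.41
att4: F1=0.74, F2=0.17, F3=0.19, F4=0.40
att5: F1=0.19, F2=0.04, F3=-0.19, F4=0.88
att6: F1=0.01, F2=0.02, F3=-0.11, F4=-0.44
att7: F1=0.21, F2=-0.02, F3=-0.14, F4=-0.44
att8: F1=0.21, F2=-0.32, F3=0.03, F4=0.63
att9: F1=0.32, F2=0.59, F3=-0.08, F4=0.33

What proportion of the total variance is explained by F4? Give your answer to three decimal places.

0.278

SS loadings for F4 = 0.02² + (-0.71)² + 0.41² + 0.40² + 0.88² + (-0.44)² + (-0.44)² + 0.63² + 0.33² = 2.5000
Proportion of variance = 2.5000 / 9 = 0.2778.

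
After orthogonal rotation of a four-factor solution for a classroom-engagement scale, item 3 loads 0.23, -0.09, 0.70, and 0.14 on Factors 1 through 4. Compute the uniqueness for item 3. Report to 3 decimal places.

h² = 0.23² + (-0.09)² + 0.70² + 0.14² = 0.0529 + 0.0081 + 0.4900 + 0.0196 = 0.5706
Uniqueness u² = 1 − h² = 1 − 0.5706 = 0.4294

0.429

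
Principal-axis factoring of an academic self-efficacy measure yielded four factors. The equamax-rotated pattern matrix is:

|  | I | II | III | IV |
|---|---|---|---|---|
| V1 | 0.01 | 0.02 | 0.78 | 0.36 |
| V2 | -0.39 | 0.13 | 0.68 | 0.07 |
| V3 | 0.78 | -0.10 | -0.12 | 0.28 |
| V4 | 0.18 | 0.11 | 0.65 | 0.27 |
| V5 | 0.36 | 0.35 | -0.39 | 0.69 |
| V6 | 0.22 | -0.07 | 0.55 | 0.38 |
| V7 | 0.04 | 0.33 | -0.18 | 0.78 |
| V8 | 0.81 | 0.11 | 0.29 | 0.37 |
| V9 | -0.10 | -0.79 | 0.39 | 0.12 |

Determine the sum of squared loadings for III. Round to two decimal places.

2.23

SS loadings for III = 0.78² + 0.68² + (-0.12)² + 0.65² + (-0.39)² + 0.55² + (-0.18)² + 0.29² + 0.39² = 0.6084 + 0.4624 + 0.0144 + 0.4225 + 0.1521 + 0.3025 + 0.0324 + 0.0841 + 0.1521 = 2.2309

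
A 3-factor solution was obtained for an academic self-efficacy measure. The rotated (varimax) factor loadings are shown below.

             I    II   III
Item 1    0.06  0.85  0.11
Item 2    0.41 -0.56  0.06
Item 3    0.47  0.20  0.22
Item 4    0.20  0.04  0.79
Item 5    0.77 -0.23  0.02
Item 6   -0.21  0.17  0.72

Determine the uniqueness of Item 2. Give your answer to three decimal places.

0.515

h² = 0.41² + (-0.56)² + 0.06² = 0.1681 + 0.3136 + 0.0036 = 0.4853
Uniqueness u² = 1 − h² = 1 − 0.4853 = 0.5147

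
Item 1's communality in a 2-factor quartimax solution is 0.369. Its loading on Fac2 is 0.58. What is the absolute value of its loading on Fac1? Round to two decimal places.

0.18

Under orthogonal rotation h² = Σλ², so λ_Fac1² = h² − (0.3364) = 0.369 − 0.3364 = 0.0326.
|λ| = √0.0326 = 0.1806.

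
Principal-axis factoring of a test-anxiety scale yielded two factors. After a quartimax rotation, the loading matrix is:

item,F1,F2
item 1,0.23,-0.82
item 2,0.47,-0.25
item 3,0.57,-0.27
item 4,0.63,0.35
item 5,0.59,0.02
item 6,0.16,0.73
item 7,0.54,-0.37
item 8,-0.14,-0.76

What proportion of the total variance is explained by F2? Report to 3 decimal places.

0.272

SS loadings for F2 = (-0.82)² + (-0.25)² + (-0.27)² + 0.35² + 0.02² + 0.73² + (-0.37)² + (-0.76)² = 2.1781
Proportion of variance = 2.1781 / 8 = 0.2723.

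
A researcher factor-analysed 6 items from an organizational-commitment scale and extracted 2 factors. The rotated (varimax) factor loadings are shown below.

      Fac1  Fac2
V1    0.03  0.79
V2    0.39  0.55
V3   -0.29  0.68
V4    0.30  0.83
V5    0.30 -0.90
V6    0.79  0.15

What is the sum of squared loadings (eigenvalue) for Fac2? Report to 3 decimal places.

2.910

SS loadings for Fac2 = 0.79² + 0.55² + 0.68² + 0.83² + (-0.90)² + 0.15² = 0.6241 + 0.3025 + 0.4624 + 0.6889 + 0.8100 + 0.0225 = 2.9104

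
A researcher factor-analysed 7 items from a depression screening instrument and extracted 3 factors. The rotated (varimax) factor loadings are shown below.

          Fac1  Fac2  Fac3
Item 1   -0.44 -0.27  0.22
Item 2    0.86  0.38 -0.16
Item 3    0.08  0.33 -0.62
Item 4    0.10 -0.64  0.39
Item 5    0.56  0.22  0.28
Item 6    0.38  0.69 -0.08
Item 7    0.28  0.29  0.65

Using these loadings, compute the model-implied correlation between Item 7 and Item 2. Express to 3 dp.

0.247

r̂ = Σ λ_i·λ_j across factors = (0.28)(0.86) + (0.29)(0.38) + (0.65)(-0.16)
  = +0.2408 +0.1102 -0.1040 = 0.2470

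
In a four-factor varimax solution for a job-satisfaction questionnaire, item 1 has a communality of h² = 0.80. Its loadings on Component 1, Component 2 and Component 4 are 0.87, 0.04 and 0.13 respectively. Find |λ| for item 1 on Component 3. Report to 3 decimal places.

0.157

Under orthogonal rotation h² = Σλ², so λ_Component 3² = h² − (0.7754) = 0.80 − 0.7754 = 0.0246.
|λ| = √0.0246 = 0.1568.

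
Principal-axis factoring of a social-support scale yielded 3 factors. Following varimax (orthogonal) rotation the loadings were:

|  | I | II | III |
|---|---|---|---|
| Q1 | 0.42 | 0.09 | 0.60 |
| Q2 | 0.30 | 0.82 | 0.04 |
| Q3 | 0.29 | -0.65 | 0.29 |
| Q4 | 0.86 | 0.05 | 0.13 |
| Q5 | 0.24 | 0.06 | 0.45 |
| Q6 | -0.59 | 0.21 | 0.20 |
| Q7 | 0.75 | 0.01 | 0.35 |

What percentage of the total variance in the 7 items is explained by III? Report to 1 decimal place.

SS loadings for III = 0.60² + 0.04² + 0.29² + 0.13² + 0.45² + 0.20² + 0.35² = 0.8276
With 7 standardized items, total variance = 7. Proportion = 0.8276/7 = 0.1182 → 11.82%.

11.8%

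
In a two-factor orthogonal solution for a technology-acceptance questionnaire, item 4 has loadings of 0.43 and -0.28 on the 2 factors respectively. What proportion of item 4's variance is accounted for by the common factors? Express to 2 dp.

0.26

h² = 0.43² + (-0.28)² = 0.1849 + 0.0784 = 0.2633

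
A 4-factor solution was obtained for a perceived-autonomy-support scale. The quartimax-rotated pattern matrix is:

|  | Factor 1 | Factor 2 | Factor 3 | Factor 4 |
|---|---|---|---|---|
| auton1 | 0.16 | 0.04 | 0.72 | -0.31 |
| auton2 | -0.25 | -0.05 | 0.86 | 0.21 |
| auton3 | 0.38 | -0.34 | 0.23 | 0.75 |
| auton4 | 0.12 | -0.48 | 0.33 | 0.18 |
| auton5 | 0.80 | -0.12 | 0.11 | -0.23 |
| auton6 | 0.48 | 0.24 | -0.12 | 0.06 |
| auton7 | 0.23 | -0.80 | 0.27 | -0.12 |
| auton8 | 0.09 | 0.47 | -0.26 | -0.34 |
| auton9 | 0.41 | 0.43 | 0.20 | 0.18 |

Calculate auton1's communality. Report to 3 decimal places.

h² = 0.16² + 0.04² + 0.72² + (-0.31)² = 0.0256 + 0.0016 + 0.5184 + 0.0961 = 0.6417

0.642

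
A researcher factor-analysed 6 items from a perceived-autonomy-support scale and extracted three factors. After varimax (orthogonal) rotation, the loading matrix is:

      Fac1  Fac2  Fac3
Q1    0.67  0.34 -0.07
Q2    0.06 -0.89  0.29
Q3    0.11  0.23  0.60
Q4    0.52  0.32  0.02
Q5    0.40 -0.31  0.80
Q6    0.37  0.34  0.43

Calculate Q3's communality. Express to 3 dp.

h² = 0.11² + 0.23² + 0.60² = 0.0121 + 0.0529 + 0.3600 = 0.4250

0.425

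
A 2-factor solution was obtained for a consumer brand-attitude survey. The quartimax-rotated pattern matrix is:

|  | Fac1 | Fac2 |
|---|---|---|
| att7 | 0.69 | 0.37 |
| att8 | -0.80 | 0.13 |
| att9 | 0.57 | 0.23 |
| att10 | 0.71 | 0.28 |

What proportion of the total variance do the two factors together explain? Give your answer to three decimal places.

0.558

Communalities: 0.6130, 0.6569, 0.3778, 0.5825; Σh² = 2.2302.
Total variance with 4 standardized items is 4, so the solution explains 2.2302/4 = 0.5575.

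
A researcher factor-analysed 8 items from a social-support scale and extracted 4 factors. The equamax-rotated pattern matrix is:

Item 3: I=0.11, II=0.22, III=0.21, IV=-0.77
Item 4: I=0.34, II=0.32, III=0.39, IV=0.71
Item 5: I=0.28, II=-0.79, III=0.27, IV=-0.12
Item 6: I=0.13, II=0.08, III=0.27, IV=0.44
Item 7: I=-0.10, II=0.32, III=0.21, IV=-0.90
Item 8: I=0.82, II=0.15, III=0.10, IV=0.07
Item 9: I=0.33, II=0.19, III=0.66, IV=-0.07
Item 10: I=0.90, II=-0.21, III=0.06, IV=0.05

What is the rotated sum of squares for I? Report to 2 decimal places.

SS loadings for I = 0.11² + 0.34² + 0.28² + 0.13² + (-0.10)² + 0.82² + 0.33² + 0.90² = 0.0121 + 0.1156 + 0.0784 + 0.0169 + 0.0100 + 0.6724 + 0.1089 + 0.8100 = 1.8243

1.82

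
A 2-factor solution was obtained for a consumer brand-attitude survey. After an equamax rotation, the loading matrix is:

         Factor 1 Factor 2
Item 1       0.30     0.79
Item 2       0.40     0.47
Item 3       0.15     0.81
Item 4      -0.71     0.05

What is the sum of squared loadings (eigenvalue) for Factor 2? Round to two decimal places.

SS loadings for Factor 2 = 0.79² + 0.47² + 0.81² + 0.05² = 0.6241 + 0.2209 + 0.6561 + 0.0025 = 1.5036

1.50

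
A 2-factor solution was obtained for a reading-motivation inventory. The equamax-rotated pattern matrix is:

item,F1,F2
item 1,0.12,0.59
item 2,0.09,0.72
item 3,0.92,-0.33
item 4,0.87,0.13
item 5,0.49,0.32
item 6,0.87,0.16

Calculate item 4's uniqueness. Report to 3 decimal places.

h² = 0.87² + 0.13² = 0.7569 + 0.0169 = 0.7738
Uniqueness u² = 1 − h² = 1 − 0.7738 = 0.2262

0.226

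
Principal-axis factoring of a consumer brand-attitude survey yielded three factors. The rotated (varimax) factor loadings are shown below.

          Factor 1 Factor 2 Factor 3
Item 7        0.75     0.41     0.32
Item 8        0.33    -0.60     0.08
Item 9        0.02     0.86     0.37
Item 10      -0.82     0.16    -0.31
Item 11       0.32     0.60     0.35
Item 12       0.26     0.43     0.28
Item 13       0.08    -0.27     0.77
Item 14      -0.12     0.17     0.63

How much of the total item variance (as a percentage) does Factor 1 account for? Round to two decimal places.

SS loadings for Factor 1 = 0.75² + 0.33² + 0.02² + (-0.82)² + 0.32² + 0.26² + 0.08² + (-0.12)² = 1.5350
With 8 standardized items, total variance = 8. Proportion = 1.5350/8 = 0.1919 → 19.19%.

19.19%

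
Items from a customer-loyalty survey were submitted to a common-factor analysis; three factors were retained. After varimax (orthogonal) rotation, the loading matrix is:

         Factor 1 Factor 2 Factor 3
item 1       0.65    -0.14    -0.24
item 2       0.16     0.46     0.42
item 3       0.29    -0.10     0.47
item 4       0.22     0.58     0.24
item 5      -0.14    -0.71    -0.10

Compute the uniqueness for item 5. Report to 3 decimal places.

0.466

h² = (-0.14)² + (-0.71)² + (-0.10)² = 0.0196 + 0.5041 + 0.0100 = 0.5337
Uniqueness u² = 1 − h² = 1 − 0.5337 = 0.4663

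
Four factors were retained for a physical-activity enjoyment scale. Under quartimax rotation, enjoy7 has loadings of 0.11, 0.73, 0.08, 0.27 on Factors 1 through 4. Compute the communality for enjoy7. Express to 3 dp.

0.624

h² = 0.11² + 0.73² + 0.08² + 0.27² = 0.0121 + 0.5329 + 0.0064 + 0.0729 = 0.6243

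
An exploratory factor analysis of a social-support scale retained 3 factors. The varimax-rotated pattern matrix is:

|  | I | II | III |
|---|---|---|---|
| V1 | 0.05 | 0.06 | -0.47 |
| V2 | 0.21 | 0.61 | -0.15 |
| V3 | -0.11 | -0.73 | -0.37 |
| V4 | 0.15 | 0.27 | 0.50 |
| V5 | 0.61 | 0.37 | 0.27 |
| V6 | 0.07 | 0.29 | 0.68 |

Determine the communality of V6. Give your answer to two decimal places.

h² = 0.07² + 0.29² + 0.68² = 0.0049 + 0.0841 + 0.4624 = 0.5514

0.55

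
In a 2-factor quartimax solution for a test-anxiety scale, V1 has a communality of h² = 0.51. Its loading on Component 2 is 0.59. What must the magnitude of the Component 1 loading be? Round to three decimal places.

Under orthogonal rotation h² = Σλ², so λ_Component 1² = h² − (0.3481) = 0.51 − 0.3481 = 0.1619.
|λ| = √0.1619 = 0.4024.

0.402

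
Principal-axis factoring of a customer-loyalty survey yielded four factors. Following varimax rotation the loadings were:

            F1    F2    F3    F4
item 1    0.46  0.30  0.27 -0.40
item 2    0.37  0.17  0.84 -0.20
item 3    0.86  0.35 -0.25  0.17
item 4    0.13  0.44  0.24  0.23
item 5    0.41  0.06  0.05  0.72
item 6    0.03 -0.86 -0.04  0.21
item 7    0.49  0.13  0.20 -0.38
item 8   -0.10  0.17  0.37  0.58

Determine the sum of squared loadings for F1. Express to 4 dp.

1.5241

SS loadings for F1 = 0.46² + 0.37² + 0.86² + 0.13² + 0.41² + 0.03² + 0.49² + (-0.10)² = 0.2116 + 0.1369 + 0.7396 + 0.0169 + 0.1681 + 0.0009 + 0.2401 + 0.0100 = 1.5241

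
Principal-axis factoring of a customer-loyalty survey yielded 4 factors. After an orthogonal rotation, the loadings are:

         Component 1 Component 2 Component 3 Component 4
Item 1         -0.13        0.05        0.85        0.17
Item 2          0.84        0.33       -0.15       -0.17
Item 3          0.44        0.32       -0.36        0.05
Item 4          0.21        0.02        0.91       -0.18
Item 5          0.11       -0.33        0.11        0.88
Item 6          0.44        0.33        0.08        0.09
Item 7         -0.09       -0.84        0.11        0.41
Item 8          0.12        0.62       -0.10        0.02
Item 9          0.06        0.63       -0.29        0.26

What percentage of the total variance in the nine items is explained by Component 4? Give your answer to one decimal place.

12.3%

SS loadings for Component 4 = 0.17² + (-0.17)² + 0.05² + (-0.18)² + 0.88² + 0.09² + 0.41² + 0.02² + 0.26² = 1.1113
With 9 standardized items, total variance = 9. Proportion = 1.1113/9 = 0.1235 → 12.35%.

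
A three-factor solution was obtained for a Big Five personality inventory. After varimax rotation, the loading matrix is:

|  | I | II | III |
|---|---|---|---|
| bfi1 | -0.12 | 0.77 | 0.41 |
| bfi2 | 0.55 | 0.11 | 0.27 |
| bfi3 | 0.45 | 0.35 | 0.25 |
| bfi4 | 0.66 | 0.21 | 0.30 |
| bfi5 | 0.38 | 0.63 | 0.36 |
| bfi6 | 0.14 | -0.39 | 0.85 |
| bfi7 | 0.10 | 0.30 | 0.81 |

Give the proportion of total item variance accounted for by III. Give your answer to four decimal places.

SS loadings for III = 0.41² + 0.27² + 0.25² + 0.30² + 0.36² + 0.85² + 0.81² = 1.9017
Proportion of variance = 1.9017 / 7 = 0.2717.

0.2717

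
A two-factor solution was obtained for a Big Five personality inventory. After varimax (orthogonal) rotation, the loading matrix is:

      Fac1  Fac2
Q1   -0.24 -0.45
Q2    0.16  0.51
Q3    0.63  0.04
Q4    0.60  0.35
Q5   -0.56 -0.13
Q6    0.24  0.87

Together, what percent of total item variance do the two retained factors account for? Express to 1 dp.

Communalities: 0.2601, 0.2857, 0.3985, 0.4825, 0.3305, 0.8145; Σh² = 2.5718.
Total variance with 6 standardized items is 6, so the solution explains 2.5718/6 = 0.4286 = 42.86%.

42.9%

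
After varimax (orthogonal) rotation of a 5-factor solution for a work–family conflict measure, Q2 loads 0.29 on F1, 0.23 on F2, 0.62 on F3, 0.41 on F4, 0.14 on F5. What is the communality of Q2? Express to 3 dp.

0.709

h² = 0.29² + 0.23² + 0.62² + 0.41² + 0.14² = 0.0841 + 0.0529 + 0.3844 + 0.1681 + 0.0196 = 0.7091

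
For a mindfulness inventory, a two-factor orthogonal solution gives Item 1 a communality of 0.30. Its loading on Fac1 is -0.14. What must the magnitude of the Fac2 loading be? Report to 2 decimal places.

Under orthogonal rotation h² = Σλ², so λ_Fac2² = h² − (0.0196) = 0.30 − 0.0196 = 0.2804.
|λ| = √0.2804 = 0.5295.

0.53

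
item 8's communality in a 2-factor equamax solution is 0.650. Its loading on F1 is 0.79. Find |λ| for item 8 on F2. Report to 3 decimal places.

0.161

Under orthogonal rotation h² = Σλ², so λ_F2² = h² − (0.6241) = 0.650 − 0.6241 = 0.0259.
|λ| = √0.0259 = 0.1609.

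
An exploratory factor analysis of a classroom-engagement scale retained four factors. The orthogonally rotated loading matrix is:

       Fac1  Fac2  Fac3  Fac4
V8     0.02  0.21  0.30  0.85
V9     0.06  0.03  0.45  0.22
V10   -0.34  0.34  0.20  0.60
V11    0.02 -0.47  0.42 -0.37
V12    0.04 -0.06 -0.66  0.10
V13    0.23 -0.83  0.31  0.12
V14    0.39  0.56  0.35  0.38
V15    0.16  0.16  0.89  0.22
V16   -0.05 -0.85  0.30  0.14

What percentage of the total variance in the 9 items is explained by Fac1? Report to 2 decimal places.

3.94%

SS loadings for Fac1 = 0.02² + 0.06² + (-0.34)² + 0.02² + 0.04² + 0.23² + 0.39² + 0.16² + (-0.05)² = 0.3547
With 9 standardized items, total variance = 9. Proportion = 0.3547/9 = 0.0394 → 3.94%.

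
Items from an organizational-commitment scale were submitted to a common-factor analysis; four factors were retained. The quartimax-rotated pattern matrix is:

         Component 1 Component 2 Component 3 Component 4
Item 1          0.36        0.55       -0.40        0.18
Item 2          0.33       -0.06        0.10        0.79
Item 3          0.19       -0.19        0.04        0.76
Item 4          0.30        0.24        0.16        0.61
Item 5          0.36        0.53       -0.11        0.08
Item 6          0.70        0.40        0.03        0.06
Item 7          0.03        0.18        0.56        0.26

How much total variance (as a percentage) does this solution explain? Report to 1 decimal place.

58.1%

Communalities: 0.6245, 0.7466, 0.6514, 0.5453, 0.4290, 0.6545, 0.4145; Σh² = 4.0658.
Total variance with 7 standardized items is 7, so the solution explains 4.0658/7 = 0.5808 = 58.08%.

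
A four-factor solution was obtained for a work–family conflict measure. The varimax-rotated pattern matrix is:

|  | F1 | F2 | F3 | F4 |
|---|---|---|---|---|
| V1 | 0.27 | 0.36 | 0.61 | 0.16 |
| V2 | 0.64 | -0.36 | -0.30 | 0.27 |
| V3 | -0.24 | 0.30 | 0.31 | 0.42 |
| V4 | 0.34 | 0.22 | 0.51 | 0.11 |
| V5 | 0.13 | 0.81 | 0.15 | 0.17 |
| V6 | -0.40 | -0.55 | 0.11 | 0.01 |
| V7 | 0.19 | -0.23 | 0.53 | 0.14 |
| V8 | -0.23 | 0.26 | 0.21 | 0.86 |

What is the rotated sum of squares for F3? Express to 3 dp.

1.178

SS loadings for F3 = 0.61² + (-0.30)² + 0.31² + 0.51² + 0.15² + 0.11² + 0.53² + 0.21² = 0.3721 + 0.0900 + 0.0961 + 0.2601 + 0.0225 + 0.0121 + 0.2809 + 0.0441 = 1.1779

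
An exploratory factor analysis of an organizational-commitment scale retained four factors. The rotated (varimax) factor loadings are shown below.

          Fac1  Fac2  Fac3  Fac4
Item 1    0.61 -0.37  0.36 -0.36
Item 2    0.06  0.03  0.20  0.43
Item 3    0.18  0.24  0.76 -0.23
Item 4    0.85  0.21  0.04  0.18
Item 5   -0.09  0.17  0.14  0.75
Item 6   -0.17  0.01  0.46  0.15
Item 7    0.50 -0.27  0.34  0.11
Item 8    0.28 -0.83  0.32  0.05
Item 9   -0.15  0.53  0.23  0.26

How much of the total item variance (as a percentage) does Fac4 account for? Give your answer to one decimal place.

SS loadings for Fac4 = (-0.36)² + 0.43² + (-0.23)² + 0.18² + 0.75² + 0.15² + 0.11² + 0.05² + 0.26² = 1.0670
With 9 standardized items, total variance = 9. Proportion = 1.0670/9 = 0.1186 → 11.86%.

11.9%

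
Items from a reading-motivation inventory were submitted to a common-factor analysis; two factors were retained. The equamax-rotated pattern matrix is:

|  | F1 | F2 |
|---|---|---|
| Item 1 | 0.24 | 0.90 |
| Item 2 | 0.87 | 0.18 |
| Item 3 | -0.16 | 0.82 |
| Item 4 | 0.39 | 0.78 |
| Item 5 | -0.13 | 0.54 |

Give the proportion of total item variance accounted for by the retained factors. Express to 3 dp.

Communalities: 0.8676, 0.7893, 0.6980, 0.7605, 0.3085; Σh² = 3.4239.
Total variance with 5 standardized items is 5, so the solution explains 3.4239/5 = 0.6848.

0.685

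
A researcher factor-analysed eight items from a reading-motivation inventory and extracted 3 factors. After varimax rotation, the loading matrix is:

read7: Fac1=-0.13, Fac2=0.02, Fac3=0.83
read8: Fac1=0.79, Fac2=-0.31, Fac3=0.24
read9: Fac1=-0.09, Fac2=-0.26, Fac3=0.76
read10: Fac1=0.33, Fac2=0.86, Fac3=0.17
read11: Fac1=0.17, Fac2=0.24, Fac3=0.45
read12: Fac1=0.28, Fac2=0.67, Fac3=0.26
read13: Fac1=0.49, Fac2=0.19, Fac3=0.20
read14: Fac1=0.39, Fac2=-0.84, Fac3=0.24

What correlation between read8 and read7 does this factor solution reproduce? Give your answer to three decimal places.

r̂ = Σ λ_i·λ_j across factors = (0.79)(-0.13) + (-0.31)(0.02) + (0.24)(0.83)
  = -0.1027 -0.0062 +0.1992 = 0.0903

0.090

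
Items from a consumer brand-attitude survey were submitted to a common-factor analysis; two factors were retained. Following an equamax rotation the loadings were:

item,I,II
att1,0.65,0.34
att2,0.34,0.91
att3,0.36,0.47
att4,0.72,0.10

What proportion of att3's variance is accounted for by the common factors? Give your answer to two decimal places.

0.35

h² = 0.36² + 0.47² = 0.1296 + 0.2209 = 0.3505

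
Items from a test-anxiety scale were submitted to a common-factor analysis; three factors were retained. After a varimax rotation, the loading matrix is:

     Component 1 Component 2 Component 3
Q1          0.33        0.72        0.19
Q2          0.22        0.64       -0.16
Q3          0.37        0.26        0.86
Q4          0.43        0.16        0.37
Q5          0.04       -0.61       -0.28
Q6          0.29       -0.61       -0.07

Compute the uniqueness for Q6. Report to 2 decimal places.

h² = 0.29² + (-0.61)² + (-0.07)² = 0.0841 + 0.3721 + 0.0049 = 0.4611
Uniqueness u² = 1 − h² = 1 − 0.4611 = 0.5389

0.54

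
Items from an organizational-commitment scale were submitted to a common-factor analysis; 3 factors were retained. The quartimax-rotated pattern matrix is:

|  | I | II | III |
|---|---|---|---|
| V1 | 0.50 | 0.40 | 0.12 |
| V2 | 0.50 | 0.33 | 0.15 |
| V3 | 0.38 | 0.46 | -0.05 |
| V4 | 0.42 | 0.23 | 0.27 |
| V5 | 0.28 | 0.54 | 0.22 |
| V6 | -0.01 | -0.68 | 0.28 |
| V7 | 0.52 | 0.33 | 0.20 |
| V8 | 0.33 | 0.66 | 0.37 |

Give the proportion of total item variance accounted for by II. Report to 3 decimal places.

0.229

SS loadings for II = 0.40² + 0.33² + 0.46² + 0.23² + 0.54² + (-0.68)² + 0.33² + 0.66² = 1.8319
Proportion of variance = 1.8319 / 8 = 0.2290.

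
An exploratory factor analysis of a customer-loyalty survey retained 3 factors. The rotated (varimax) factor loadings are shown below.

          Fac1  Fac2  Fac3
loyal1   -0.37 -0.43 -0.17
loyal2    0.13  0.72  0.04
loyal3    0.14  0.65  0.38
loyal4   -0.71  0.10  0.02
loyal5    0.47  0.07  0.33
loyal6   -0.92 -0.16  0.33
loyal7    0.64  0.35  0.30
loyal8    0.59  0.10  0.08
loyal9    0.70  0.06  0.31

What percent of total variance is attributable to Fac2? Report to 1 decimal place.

SS loadings for Fac2 = (-0.43)² + 0.72² + 0.65² + 0.10² + 0.07² + (-0.16)² + 0.35² + 0.10² + 0.06² = 1.3024
With 9 standardized items, total variance = 9. Proportion = 1.3024/9 = 0.1447 → 14.47%.

14.5%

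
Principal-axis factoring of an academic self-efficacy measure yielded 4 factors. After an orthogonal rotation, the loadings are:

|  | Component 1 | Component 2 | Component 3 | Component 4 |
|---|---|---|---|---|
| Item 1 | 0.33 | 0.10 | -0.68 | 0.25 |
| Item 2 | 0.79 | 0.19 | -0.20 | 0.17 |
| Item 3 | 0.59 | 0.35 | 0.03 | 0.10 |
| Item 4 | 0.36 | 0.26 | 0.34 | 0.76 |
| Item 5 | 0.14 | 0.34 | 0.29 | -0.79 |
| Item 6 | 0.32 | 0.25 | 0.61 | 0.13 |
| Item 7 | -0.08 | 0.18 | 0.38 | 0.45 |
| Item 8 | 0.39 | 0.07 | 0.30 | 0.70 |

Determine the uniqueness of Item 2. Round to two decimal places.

h² = 0.79² + 0.19² + (-0.20)² + 0.17² = 0.6241 + 0.0361 + 0.0400 + 0.0289 = 0.7291
Uniqueness u² = 1 − h² = 1 − 0.7291 = 0.2709

0.27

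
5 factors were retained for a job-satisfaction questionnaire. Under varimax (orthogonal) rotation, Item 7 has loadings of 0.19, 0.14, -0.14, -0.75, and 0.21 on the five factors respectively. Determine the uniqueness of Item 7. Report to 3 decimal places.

0.318

h² = 0.19² + 0.14² + (-0.14)² + (-0.75)² + 0.21² = 0.0361 + 0.0196 + 0.0196 + 0.5625 + 0.0441 = 0.6819
Uniqueness u² = 1 − h² = 1 − 0.6819 = 0.3181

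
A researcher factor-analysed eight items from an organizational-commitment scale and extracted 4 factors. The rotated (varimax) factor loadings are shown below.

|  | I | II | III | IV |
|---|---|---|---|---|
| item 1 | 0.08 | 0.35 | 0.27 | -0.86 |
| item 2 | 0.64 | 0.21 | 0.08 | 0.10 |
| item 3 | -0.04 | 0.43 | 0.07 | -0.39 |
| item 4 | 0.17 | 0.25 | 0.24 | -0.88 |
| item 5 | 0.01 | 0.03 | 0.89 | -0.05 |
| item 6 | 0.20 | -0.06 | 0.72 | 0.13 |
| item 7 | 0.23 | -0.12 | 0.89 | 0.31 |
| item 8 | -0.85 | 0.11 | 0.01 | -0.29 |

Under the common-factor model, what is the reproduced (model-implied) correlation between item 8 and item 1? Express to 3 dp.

r̂ = Σ λ_i·λ_j across factors = (-0.85)(0.08) + (0.11)(0.35) + (0.01)(0.27) + (-0.29)(-0.86)
  = -0.0680 +0.0385 +0.0027 +0.2494 = 0.2226

0.223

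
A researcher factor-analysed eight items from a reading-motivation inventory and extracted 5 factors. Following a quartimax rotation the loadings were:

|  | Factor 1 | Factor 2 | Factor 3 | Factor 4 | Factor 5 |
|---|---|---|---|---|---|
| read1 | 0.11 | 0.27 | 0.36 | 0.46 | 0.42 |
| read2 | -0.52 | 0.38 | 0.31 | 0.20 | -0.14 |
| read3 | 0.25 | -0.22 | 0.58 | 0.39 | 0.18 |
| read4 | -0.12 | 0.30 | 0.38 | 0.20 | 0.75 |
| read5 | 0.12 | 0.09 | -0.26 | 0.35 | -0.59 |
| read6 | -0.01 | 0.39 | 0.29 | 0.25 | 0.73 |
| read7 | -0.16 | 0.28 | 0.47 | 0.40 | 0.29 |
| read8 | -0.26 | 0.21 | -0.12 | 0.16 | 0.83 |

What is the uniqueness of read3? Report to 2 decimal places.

h² = 0.25² + (-0.22)² + 0.58² + 0.39² + 0.18² = 0.0625 + 0.0484 + 0.3364 + 0.1521 + 0.0324 = 0.6318
Uniqueness u² = 1 − h² = 1 − 0.6318 = 0.3682

0.37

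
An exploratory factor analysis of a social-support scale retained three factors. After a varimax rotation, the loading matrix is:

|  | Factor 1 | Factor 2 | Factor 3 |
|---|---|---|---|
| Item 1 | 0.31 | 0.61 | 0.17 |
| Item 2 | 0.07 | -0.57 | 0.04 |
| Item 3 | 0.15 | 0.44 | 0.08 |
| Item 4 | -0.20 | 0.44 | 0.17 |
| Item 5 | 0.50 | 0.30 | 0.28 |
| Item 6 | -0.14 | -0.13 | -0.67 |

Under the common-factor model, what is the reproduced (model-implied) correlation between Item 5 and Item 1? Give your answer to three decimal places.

0.386

r̂ = Σ λ_i·λ_j across factors = (0.50)(0.31) + (0.30)(0.61) + (0.28)(0.17)
  = +0.1550 +0.1830 +0.0476 = 0.3856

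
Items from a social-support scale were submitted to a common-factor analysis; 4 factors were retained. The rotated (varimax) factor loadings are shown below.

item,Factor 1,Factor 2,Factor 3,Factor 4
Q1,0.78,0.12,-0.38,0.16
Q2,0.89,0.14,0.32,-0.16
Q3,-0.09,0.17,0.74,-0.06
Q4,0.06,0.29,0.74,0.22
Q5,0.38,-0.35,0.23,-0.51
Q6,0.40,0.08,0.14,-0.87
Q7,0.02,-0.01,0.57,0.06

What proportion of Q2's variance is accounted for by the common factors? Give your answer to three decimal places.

h² = 0.89² + 0.14² + 0.32² + (-0.16)² = 0.7921 + 0.0196 + 0.1024 + 0.0256 = 0.9397

0.940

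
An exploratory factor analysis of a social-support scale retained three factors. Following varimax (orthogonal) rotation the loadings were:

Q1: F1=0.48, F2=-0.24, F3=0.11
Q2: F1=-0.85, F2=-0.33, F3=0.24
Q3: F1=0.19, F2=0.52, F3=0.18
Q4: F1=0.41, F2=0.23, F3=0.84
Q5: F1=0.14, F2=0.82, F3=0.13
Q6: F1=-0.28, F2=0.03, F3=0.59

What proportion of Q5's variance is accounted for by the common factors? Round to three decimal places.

0.709

h² = 0.14² + 0.82² + 0.13² = 0.0196 + 0.6724 + 0.0169 = 0.7089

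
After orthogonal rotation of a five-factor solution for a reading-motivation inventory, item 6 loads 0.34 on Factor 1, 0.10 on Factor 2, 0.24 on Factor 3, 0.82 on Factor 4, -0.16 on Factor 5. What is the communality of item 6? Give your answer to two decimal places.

0.88

h² = 0.34² + 0.10² + 0.24² + 0.82² + (-0.16)² = 0.1156 + 0.0100 + 0.0576 + 0.6724 + 0.0256 = 0.8812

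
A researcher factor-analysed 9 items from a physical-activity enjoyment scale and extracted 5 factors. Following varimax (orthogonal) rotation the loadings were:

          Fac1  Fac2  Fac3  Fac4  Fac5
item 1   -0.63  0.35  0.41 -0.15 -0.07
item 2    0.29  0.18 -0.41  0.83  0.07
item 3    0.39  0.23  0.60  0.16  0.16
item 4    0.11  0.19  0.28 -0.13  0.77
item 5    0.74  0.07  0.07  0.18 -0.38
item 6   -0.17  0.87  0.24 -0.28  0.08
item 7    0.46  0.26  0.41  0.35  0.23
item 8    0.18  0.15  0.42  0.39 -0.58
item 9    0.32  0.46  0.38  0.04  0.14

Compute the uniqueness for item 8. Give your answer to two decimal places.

0.28

h² = 0.18² + 0.15² + 0.42² + 0.39² + (-0.58)² = 0.0324 + 0.0225 + 0.1764 + 0.1521 + 0.3364 = 0.7198
Uniqueness u² = 1 − h² = 1 − 0.7198 = 0.2802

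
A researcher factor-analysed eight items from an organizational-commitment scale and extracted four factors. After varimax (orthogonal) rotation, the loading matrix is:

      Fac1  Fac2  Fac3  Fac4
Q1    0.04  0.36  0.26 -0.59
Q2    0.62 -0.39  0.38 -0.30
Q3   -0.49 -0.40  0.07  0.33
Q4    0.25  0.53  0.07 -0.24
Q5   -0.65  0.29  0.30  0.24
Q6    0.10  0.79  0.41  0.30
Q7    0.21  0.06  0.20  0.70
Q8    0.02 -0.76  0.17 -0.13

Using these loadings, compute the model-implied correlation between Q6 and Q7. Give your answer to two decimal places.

r̂ = Σ λ_i·λ_j across factors = (0.10)(0.21) + (0.79)(0.06) + (0.41)(0.20) + (0.30)(0.70)
  = +0.0210 +0.0474 +0.0820 +0.2100 = 0.3604

0.36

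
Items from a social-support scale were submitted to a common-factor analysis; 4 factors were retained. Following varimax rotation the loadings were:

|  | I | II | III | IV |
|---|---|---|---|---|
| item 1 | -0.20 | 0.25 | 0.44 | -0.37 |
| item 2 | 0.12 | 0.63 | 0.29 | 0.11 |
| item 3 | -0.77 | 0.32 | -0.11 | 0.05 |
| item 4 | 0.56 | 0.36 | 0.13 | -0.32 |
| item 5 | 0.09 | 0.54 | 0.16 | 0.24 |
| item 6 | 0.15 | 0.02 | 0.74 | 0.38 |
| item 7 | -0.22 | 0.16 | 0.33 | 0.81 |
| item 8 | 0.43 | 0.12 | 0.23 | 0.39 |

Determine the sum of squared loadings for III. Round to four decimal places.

1.0417

SS loadings for III = 0.44² + 0.29² + (-0.11)² + 0.13² + 0.16² + 0.74² + 0.33² + 0.23² = 0.1936 + 0.0841 + 0.0121 + 0.0169 + 0.0256 + 0.5476 + 0.1089 + 0.0529 = 1.0417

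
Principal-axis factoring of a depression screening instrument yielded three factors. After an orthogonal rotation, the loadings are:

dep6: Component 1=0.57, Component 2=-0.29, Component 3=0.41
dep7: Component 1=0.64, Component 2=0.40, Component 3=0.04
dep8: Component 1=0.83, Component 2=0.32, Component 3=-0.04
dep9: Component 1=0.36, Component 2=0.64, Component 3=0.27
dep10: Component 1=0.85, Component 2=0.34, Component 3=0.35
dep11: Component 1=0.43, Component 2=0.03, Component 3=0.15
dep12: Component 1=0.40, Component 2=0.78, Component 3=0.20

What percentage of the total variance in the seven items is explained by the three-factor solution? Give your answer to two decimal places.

Communalities: 0.5771, 0.5712, 0.7929, 0.6121, 0.9606, 0.2083, 0.8084; Σh² = 4.5306.
Total variance with 7 standardized items is 7, so the solution explains 4.5306/7 = 0.6472 = 64.72%.

64.72%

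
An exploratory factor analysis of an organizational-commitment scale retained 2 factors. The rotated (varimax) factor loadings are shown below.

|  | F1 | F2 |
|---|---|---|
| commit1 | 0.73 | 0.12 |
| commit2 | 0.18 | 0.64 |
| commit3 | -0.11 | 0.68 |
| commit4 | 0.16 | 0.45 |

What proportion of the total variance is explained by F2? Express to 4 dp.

SS loadings for F2 = 0.12² + 0.64² + 0.68² + 0.45² = 1.0889
Proportion of variance = 1.0889 / 4 = 0.2722.

0.2722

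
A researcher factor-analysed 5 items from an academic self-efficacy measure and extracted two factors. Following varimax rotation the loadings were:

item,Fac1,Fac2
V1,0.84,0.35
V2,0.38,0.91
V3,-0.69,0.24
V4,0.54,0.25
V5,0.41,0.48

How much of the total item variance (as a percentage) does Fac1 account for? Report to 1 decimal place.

35.7%

SS loadings for Fac1 = 0.84² + 0.38² + (-0.69)² + 0.54² + 0.41² = 1.7858
With 5 standardized items, total variance = 5. Proportion = 1.7858/5 = 0.3572 → 35.72%.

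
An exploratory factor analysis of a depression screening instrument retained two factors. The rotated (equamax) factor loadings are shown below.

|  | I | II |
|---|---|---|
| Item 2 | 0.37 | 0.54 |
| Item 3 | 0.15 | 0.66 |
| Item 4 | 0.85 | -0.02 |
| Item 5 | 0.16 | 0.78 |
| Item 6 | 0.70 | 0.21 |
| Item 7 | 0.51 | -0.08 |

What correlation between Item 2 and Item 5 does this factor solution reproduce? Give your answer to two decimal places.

0.48

r̂ = Σ λ_i·λ_j across factors = (0.37)(0.16) + (0.54)(0.78)
  = +0.0592 +0.4212 = 0.4804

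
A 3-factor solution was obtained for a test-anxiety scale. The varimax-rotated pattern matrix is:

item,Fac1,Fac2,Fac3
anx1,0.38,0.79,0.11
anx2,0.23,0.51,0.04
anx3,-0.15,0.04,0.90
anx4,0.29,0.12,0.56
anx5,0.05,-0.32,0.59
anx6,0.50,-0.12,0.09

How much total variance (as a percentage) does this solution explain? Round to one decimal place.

51.1%

SS loadings by factor: 0.5564, 1.0170, 1.4935; total = 3.0669.
Total variance with 6 standardized items is 6, so the solution explains 3.0669/6 = 0.5111 = 51.12%.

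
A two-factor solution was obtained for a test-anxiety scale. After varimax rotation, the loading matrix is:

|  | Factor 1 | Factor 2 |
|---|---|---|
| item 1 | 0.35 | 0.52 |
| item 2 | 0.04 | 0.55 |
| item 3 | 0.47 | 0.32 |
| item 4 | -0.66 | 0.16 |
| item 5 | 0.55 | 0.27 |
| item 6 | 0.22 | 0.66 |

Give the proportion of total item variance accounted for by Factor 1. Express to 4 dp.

SS loadings for Factor 1 = 0.35² + 0.04² + 0.47² + (-0.66)² + 0.55² + 0.22² = 1.1315
Proportion of variance = 1.1315 / 6 = 0.1886.

0.1886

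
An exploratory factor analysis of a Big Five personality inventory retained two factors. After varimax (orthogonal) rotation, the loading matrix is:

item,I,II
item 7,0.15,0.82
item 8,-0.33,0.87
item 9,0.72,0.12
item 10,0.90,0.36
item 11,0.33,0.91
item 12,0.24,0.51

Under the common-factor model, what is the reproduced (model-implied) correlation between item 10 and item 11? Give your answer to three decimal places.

0.625

r̂ = Σ λ_i·λ_j across factors = (0.90)(0.33) + (0.36)(0.91)
  = +0.2970 +0.3276 = 0.6246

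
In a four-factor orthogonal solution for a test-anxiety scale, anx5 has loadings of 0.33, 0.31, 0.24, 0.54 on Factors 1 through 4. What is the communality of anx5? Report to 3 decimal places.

h² = 0.33² + 0.31² + 0.24² + 0.54² = 0.1089 + 0.0961 + 0.0576 + 0.2916 = 0.5542

0.554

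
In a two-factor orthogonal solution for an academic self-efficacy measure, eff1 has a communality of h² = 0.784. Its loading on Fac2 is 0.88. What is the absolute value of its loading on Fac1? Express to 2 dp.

Under orthogonal rotation h² = Σλ², so λ_Fac1² = h² − (0.7744) = 0.784 − 0.7744 = 0.0096.
|λ| = √0.0096 = 0.0980.

0.10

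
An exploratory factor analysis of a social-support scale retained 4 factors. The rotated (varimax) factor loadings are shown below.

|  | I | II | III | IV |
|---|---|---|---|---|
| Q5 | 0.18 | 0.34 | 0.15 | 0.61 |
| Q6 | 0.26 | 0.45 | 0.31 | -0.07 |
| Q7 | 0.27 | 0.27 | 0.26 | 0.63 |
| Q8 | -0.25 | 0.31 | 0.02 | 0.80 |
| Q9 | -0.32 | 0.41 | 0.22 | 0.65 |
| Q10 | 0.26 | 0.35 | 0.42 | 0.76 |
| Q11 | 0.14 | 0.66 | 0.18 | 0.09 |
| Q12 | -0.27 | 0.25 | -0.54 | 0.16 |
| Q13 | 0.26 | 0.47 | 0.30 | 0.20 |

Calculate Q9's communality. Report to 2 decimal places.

0.74

h² = (-0.32)² + 0.41² + 0.22² + 0.65² = 0.1024 + 0.1681 + 0.0484 + 0.4225 = 0.7414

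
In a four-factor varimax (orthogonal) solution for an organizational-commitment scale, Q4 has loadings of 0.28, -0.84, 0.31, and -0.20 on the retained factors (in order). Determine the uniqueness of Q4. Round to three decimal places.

0.080

h² = 0.28² + (-0.84)² + 0.31² + (-0.20)² = 0.0784 + 0.7056 + 0.0961 + 0.0400 = 0.9201
Uniqueness u² = 1 − h² = 1 − 0.9201 = 0.0799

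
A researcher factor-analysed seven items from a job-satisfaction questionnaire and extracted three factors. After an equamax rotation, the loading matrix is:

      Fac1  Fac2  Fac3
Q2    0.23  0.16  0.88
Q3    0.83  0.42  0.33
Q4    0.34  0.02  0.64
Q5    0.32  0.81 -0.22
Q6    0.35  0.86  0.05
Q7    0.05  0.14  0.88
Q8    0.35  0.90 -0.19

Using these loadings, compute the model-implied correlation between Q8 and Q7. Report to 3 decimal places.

-0.024

r̂ = Σ λ_i·λ_j across factors = (0.35)(0.05) + (0.90)(0.14) + (-0.19)(0.88)
  = +0.0175 +0.1260 -0.1672 = -0.0237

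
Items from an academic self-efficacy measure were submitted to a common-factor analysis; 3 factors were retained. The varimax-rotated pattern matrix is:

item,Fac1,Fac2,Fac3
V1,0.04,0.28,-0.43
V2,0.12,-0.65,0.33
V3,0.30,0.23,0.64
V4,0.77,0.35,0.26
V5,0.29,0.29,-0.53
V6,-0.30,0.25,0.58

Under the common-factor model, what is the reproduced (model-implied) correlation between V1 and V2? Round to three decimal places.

r̂ = Σ λ_i·λ_j across factors = (0.04)(0.12) + (0.28)(-0.65) + (-0.43)(0.33)
  = +0.0048 -0.1820 -0.1419 = -0.3191

-0.319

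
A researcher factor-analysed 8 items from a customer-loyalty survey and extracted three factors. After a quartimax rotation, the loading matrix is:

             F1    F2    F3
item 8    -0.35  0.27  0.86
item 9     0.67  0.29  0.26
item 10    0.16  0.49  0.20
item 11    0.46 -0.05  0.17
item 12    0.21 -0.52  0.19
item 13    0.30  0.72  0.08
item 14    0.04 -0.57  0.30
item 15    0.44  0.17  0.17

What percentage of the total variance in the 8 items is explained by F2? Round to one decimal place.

19.3%

SS loadings for F2 = 0.27² + 0.29² + 0.49² + (-0.05)² + (-0.52)² + 0.72² + (-0.57)² + 0.17² = 1.5422
With 8 standardized items, total variance = 8. Proportion = 1.5422/8 = 0.1928 → 19.28%.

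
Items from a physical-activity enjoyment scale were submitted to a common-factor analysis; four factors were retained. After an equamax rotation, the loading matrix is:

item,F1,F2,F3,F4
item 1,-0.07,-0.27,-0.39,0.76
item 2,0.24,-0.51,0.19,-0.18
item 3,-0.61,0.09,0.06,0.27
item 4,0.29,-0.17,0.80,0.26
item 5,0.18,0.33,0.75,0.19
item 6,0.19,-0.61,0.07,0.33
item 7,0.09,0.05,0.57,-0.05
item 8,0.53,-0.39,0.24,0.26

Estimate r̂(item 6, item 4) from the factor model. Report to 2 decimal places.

r̂ = Σ λ_i·λ_j across factors = (0.19)(0.29) + (-0.61)(-0.17) + (0.07)(0.80) + (0.33)(0.26)
  = +0.0551 +0.1037 +0.0560 +0.0858 = 0.3006

0.30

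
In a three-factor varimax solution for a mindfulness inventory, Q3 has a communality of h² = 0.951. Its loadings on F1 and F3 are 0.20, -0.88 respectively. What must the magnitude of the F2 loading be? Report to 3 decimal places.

Under orthogonal rotation h² = Σλ², so λ_F2² = h² − (0.8144) = 0.951 − 0.8144 = 0.1366.
|λ| = √0.1366 = 0.3696.

0.370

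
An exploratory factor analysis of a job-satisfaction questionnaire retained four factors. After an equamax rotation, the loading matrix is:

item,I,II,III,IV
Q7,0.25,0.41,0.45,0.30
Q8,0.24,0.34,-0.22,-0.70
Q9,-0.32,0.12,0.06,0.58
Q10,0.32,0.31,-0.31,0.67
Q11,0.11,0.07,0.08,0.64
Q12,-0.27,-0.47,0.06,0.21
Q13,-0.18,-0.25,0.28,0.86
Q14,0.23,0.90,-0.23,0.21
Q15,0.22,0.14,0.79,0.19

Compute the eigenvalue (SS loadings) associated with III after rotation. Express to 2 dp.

1.12

SS loadings for III = 0.45² + (-0.22)² + 0.06² + (-0.31)² + 0.08² + 0.06² + 0.28² + (-0.23)² + 0.79² = 0.2025 + 0.0484 + 0.0036 + 0.0961 + 0.0064 + 0.0036 + 0.0784 + 0.0529 + 0.6241 = 1.1160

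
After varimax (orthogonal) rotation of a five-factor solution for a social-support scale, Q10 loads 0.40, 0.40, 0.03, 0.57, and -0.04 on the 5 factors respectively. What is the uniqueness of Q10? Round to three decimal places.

0.353

h² = 0.40² + 0.40² + 0.03² + 0.57² + (-0.04)² = 0.1600 + 0.1600 + 0.0009 + 0.3249 + 0.0016 = 0.6474
Uniqueness u² = 1 − h² = 1 − 0.6474 = 0.3526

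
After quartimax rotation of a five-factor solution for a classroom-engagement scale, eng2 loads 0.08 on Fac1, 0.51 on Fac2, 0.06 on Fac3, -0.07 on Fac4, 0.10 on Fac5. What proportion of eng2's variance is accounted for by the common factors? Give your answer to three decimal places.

0.285

h² = 0.08² + 0.51² + 0.06² + (-0.07)² + 0.10² = 0.0064 + 0.2601 + 0.0036 + 0.0049 + 0.0100 = 0.2850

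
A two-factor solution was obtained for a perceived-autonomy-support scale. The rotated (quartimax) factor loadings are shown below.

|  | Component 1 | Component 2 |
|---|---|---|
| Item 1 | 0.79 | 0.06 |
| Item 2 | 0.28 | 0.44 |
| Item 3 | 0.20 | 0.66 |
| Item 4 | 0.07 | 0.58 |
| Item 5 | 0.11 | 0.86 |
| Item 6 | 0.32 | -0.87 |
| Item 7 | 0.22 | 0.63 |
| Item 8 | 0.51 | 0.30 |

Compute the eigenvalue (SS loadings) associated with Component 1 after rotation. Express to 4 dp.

SS loadings for Component 1 = 0.79² + 0.28² + 0.20² + 0.07² + 0.11² + 0.32² + 0.22² + 0.51² = 0.6241 + 0.0784 + 0.0400 + 0.0049 + 0.0121 + 0.1024 + 0.0484 + 0.2601 = 1.1704

1.1704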